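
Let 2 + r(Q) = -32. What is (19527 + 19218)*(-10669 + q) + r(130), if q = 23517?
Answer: 497795726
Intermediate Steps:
r(Q) = -34 (r(Q) = -2 - 32 = -34)
(19527 + 19218)*(-10669 + q) + r(130) = (19527 + 19218)*(-10669 + 23517) - 34 = 38745*12848 - 34 = 497795760 - 34 = 497795726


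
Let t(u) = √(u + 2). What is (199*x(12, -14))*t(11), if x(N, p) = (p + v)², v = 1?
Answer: 33631*√13 ≈ 1.2126e+5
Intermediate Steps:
x(N, p) = (1 + p)² (x(N, p) = (p + 1)² = (1 + p)²)
t(u) = √(2 + u)
(199*x(12, -14))*t(11) = (199*(1 - 14)²)*√(2 + 11) = (199*(-13)²)*√13 = (199*169)*√13 = 33631*√13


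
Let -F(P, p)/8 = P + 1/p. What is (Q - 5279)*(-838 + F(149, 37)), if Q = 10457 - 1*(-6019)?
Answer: -841096246/37 ≈ -2.2732e+7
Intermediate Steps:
Q = 16476 (Q = 10457 + 6019 = 16476)
F(P, p) = -8*P - 8/p (F(P, p) = -8*(P + 1/p) = -8*P - 8/p)
(Q - 5279)*(-838 + F(149, 37)) = (16476 - 5279)*(-838 + (-8*149 - 8/37)) = 11197*(-838 + (-1192 - 8*1/37)) = 11197*(-838 + (-1192 - 8/37)) = 11197*(-838 - 44112/37) = 11197*(-75118/37) = -841096246/37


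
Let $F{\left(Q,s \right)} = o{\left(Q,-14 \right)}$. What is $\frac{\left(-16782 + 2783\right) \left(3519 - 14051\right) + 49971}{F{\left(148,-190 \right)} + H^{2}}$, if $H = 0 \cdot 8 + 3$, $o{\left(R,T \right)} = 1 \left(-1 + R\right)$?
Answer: $\frac{147487439}{156} \approx 9.4543 \cdot 10^{5}$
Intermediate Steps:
$o{\left(R,T \right)} = -1 + R$
$H = 3$ ($H = 0 + 3 = 3$)
$F{\left(Q,s \right)} = -1 + Q$
$\frac{\left(-16782 + 2783\right) \left(3519 - 14051\right) + 49971}{F{\left(148,-190 \right)} + H^{2}} = \frac{\left(-16782 + 2783\right) \left(3519 - 14051\right) + 49971}{\left(-1 + 148\right) + 3^{2}} = \frac{\left(-13999\right) \left(-10532\right) + 49971}{147 + 9} = \frac{147437468 + 49971}{156} = 147487439 \cdot \frac{1}{156} = \frac{147487439}{156}$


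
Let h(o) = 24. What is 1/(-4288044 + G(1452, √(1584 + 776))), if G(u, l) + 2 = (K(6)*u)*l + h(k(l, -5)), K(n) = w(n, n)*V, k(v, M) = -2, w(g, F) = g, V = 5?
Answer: -2144011/6954547488242 - 21780*√590/3477273744121 ≈ -4.6043e-7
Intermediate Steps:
K(n) = 5*n (K(n) = n*5 = 5*n)
G(u, l) = 22 + 30*l*u (G(u, l) = -2 + (((5*6)*u)*l + 24) = -2 + ((30*u)*l + 24) = -2 + (30*l*u + 24) = -2 + (24 + 30*l*u) = 22 + 30*l*u)
1/(-4288044 + G(1452, √(1584 + 776))) = 1/(-4288044 + (22 + 30*√(1584 + 776)*1452)) = 1/(-4288044 + (22 + 30*√2360*1452)) = 1/(-4288044 + (22 + 30*(2*√590)*1452)) = 1/(-4288044 + (22 + 87120*√590)) = 1/(-4288022 + 87120*√590)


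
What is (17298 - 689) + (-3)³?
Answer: 16582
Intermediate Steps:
(17298 - 689) + (-3)³ = 16609 - 27 = 16582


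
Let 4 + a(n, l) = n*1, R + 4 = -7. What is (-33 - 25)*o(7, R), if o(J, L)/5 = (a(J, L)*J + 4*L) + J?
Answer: 4640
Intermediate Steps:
R = -11 (R = -4 - 7 = -11)
a(n, l) = -4 + n (a(n, l) = -4 + n*1 = -4 + n)
o(J, L) = 5*J + 20*L + 5*J*(-4 + J) (o(J, L) = 5*(((-4 + J)*J + 4*L) + J) = 5*((J*(-4 + J) + 4*L) + J) = 5*((4*L + J*(-4 + J)) + J) = 5*(J + 4*L + J*(-4 + J)) = 5*J + 20*L + 5*J*(-4 + J))
(-33 - 25)*o(7, R) = (-33 - 25)*(5*7 + 20*(-11) + 5*7*(-4 + 7)) = -58*(35 - 220 + 5*7*3) = -58*(35 - 220 + 105) = -58*(-80) = 4640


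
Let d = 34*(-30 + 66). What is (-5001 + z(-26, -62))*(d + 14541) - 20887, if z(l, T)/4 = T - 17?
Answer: -83843392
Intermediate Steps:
z(l, T) = -68 + 4*T (z(l, T) = 4*(T - 17) = 4*(-17 + T) = -68 + 4*T)
d = 1224 (d = 34*36 = 1224)
(-5001 + z(-26, -62))*(d + 14541) - 20887 = (-5001 + (-68 + 4*(-62)))*(1224 + 14541) - 20887 = (-5001 + (-68 - 248))*15765 - 20887 = (-5001 - 316)*15765 - 20887 = -5317*15765 - 20887 = -83822505 - 20887 = -83843392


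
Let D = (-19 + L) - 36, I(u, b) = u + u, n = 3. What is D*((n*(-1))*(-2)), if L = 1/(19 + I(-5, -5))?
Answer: -988/3 ≈ -329.33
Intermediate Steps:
I(u, b) = 2*u
L = ⅑ (L = 1/(19 + 2*(-5)) = 1/(19 - 10) = 1/9 = ⅑ ≈ 0.11111)
D = -494/9 (D = (-19 + ⅑) - 36 = -170/9 - 36 = -494/9 ≈ -54.889)
D*((n*(-1))*(-2)) = -494*3*(-1)*(-2)/9 = -(-494)*(-2)/3 = -494/9*6 = -988/3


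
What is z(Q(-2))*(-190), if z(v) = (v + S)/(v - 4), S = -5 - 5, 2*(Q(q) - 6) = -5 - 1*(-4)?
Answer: 570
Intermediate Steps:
Q(q) = 11/2 (Q(q) = 6 + (-5 - 1*(-4))/2 = 6 + (-5 + 4)/2 = 6 + (½)*(-1) = 6 - ½ = 11/2)
S = -10
z(v) = (-10 + v)/(-4 + v) (z(v) = (v - 10)/(v - 4) = (-10 + v)/(-4 + v))
z(Q(-2))*(-190) = ((-10 + 11/2)/(-4 + 11/2))*(-190) = (-9/2/(3/2))*(-190) = ((⅔)*(-9/2))*(-190) = -3*(-190) = 570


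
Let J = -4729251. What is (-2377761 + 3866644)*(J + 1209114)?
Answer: -5241072136971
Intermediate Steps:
(-2377761 + 3866644)*(J + 1209114) = (-2377761 + 3866644)*(-4729251 + 1209114) = 1488883*(-3520137) = -5241072136971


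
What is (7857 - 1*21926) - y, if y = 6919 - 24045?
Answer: 3057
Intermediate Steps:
y = -17126
(7857 - 1*21926) - y = (7857 - 1*21926) - 1*(-17126) = (7857 - 21926) + 17126 = -14069 + 17126 = 3057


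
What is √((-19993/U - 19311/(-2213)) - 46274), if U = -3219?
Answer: 2*I*√586869609621501255/7123647 ≈ 215.08*I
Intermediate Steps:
√((-19993/U - 19311/(-2213)) - 46274) = √((-19993/(-3219) - 19311/(-2213)) - 46274) = √((-19993*(-1/3219) - 19311*(-1/2213)) - 46274) = √((19993/3219 + 19311/2213) - 46274) = √(106406618/7123647 - 46274) = √(-329533234660/7123647) = 2*I*√586869609621501255/7123647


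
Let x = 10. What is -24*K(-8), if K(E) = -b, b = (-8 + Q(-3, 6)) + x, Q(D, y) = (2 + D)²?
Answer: 72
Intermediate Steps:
b = 3 (b = (-8 + (2 - 3)²) + 10 = (-8 + (-1)²) + 10 = (-8 + 1) + 10 = -7 + 10 = 3)
K(E) = -3 (K(E) = -1*3 = -3)
-24*K(-8) = -24*(-3) = 72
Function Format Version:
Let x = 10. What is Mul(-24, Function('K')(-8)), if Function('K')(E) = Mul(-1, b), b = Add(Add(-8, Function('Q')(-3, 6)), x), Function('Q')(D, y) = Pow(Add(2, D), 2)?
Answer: 72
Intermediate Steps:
b = 3 (b = Add(Add(-8, Pow(Add(2, -3), 2)), 10) = Add(Add(-8, Pow(-1, 2)), 10) = Add(Add(-8, 1), 10) = Add(-7, 10) = 3)
Function('K')(E) = -3 (Function('K')(E) = Mul(-1, 3) = -3)
Mul(-24, Function('K')(-8)) = Mul(-24, -3) = 72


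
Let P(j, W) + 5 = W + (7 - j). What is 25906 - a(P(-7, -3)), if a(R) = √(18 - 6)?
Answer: 25906 - 2*√3 ≈ 25903.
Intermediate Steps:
P(j, W) = 2 + W - j (P(j, W) = -5 + (W + (7 - j)) = -5 + (7 + W - j) = 2 + W - j)
a(R) = 2*√3 (a(R) = √12 = 2*√3)
25906 - a(P(-7, -3)) = 25906 - 2*√3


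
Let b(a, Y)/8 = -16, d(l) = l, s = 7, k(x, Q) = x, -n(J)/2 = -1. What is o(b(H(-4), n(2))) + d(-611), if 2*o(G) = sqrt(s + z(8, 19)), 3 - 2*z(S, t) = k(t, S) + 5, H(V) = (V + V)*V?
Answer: -611 + I*sqrt(14)/4 ≈ -611.0 + 0.93541*I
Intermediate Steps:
n(J) = 2 (n(J) = -2*(-1) = 2)
H(V) = 2*V**2 (H(V) = (2*V)*V = 2*V**2)
z(S, t) = -1 - t/2 (z(S, t) = 3/2 - (t + 5)/2 = 3/2 - (5 + t)/2 = 3/2 + (-5/2 - t/2) = -1 - t/2)
b(a, Y) = -128 (b(a, Y) = 8*(-16) = -128)
o(G) = I*sqrt(14)/4 (o(G) = sqrt(7 + (-1 - 1/2*19))/2 = sqrt(7 + (-1 - 19/2))/2 = sqrt(7 - 21/2)/2 = sqrt(-7/2)/2 = (I*sqrt(14)/2)/2 = I*sqrt(14)/4)
o(b(H(-4), n(2))) + d(-611) = I*sqrt(14)/4 - 611 = -611 + I*sqrt(14)/4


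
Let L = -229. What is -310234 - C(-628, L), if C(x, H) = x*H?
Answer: -454046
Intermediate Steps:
C(x, H) = H*x
-310234 - C(-628, L) = -310234 - (-229)*(-628) = -310234 - 1*143812 = -310234 - 143812 = -454046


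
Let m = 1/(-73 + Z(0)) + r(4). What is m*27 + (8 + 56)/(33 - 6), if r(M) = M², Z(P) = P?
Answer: 855415/1971 ≈ 434.00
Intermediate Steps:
m = 1167/73 (m = 1/(-73 + 0) + 4² = 1/(-73) + 16 = -1/73 + 16 = 1167/73 ≈ 15.986)
m*27 + (8 + 56)/(33 - 6) = (1167/73)*27 + (8 + 56)/(33 - 6) = 31509/73 + 64/27 = 855415/1971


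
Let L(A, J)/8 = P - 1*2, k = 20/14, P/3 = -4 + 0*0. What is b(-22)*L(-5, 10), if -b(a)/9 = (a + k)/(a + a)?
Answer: 5184/11 ≈ 471.27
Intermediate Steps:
P = -12 (P = 3*(-4 + 0*0) = 3*(-4 + 0) = 3*(-4) = -12)
k = 10/7 (k = 20*(1/14) = 10/7 ≈ 1.4286)
L(A, J) = -112 (L(A, J) = 8*(-12 - 1*2) = 8*(-12 - 2) = 8*(-14) = -112)
b(a) = -9*(10/7 + a)/(2*a) (b(a) = -9*(a + 10/7)/(a + a) = -9*(10/7 + a)/(2*a))
b(-22)*L(-5, 10) = ((9/14)*(-10 - 7*(-22))/(-22))*(-112) = ((9/14)*(-1/22)*(-10 + 154))*(-112) = ((9/14)*(-1/22)*144)*(-112) = -324/77*(-112) = 5184/11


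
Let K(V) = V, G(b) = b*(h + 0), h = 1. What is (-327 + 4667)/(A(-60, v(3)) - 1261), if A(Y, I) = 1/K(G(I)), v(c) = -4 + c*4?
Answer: -4960/1441 ≈ -3.4421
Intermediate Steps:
v(c) = -4 + 4*c
G(b) = b (G(b) = b*(1 + 0) = b*1 = b)
A(Y, I) = 1/I
(-327 + 4667)/(A(-60, v(3)) - 1261) = (-327 + 4667)/(1/(-4 + 4*3) - 1261) = 4340/(1/(-4 + 12) - 1261) = 4340/(1/8 - 1261) = 4340/(⅛ - 1261) = 4340/(-10087/8) = 4340*(-8/10087) = -4960/1441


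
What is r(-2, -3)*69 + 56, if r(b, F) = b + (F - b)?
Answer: -151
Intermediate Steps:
r(b, F) = F
r(-2, -3)*69 + 56 = -3*69 + 56 = -207 + 56 = -151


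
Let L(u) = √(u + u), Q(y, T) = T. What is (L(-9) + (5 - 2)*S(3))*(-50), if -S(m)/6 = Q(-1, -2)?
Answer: -1800 - 150*I*√2 ≈ -1800.0 - 212.13*I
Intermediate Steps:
S(m) = 12 (S(m) = -6*(-2) = 12)
L(u) = √2*√u (L(u) = √(2*u) = √2*√u)
(L(-9) + (5 - 2)*S(3))*(-50) = (√2*√(-9) + (5 - 2)*12)*(-50) = (√2*(3*I) + 3*12)*(-50) = (3*I*√2 + 36)*(-50) = (36 + 3*I*√2)*(-50) = -1800 - 150*I*√2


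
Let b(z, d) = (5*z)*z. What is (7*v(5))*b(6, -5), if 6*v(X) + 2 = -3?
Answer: -1050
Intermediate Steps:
b(z, d) = 5*z**2
v(X) = -5/6 (v(X) = -1/3 + (1/6)*(-3) = -1/3 - 1/2 = -5/6)
(7*v(5))*b(6, -5) = (7*(-5/6))*(5*6**2) = -175*36/6 = -35/6*180 = -1050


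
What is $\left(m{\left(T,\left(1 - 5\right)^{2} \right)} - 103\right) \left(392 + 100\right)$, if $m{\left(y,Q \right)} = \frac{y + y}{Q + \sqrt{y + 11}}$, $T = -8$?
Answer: $- \frac{12946980}{253} + \frac{7872 \sqrt{3}}{253} \approx -51120.0$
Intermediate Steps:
$m{\left(y,Q \right)} = \frac{2 y}{Q + \sqrt{11 + y}}$
$\left(m{\left(T,\left(1 - 5\right)^{2} \right)} - 103\right) \left(392 + 100\right) = \left(2 \left(-8\right) \frac{1}{\left(1 - 5\right)^{2} + \sqrt{11 - 8}} - 103\right) \left(392 + 100\right) = \left(2 \left(-8\right) \frac{1}{\left(-4\right)^{2} + \sqrt{3}} - 103\right) 492 = \left(2 \left(-8\right) \frac{1}{16 + \sqrt{3}} - 103\right) 492 = \left(- \frac{16}{16 + \sqrt{3}} - 103\right) 492 = \left(-103 - \frac{16}{16 + \sqrt{3}}\right) 492 = -50676 - \frac{7872}{16 + \sqrt{3}}$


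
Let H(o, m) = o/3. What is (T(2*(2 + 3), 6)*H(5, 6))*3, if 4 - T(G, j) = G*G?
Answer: -480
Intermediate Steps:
H(o, m) = o/3 (H(o, m) = o*(⅓) = o/3)
T(G, j) = 4 - G² (T(G, j) = 4 - G*G = 4 - G²)
(T(2*(2 + 3), 6)*H(5, 6))*3 = ((4 - (2*(2 + 3))²)*((⅓)*5))*3 = ((4 - (2*5)²)*(5/3))*3 = ((4 - 1*10²)*(5/3))*3 = ((4 - 1*100)*(5/3))*3 = ((4 - 100)*(5/3))*3 = -96*5/3*3 = -160*3 = -480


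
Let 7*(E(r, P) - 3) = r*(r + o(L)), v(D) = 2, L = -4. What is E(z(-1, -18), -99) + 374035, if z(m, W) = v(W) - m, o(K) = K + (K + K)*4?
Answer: 2618167/7 ≈ 3.7402e+5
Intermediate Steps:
o(K) = 9*K (o(K) = K + (2*K)*4 = K + 8*K = 9*K)
z(m, W) = 2 - m
E(r, P) = 3 + r*(-36 + r)/7 (E(r, P) = 3 + (r*(r + 9*(-4)))/7 = 3 + (r*(r - 36))/7 = 3 + (r*(-36 + r))/7 = 3 + r*(-36 + r)/7)
E(z(-1, -18), -99) + 374035 = (3 - 36*(2 - 1*(-1))/7 + (2 - 1*(-1))²/7) + 374035 = (3 - 36*(2 + 1)/7 + (2 + 1)²/7) + 374035 = (3 - 36/7*3 + (⅐)*3²) + 374035 = (3 - 108/7 + (⅐)*9) + 374035 = (3 - 108/7 + 9/7) + 374035 = -78/7 + 374035 = 2618167/7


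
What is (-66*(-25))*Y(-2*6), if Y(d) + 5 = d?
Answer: -28050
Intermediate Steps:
Y(d) = -5 + d
(-66*(-25))*Y(-2*6) = (-66*(-25))*(-5 - 2*6) = 1650*(-5 - 12) = 1650*(-17) = -28050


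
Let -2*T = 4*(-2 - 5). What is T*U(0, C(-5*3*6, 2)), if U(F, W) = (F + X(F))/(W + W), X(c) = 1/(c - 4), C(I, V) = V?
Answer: -7/8 ≈ -0.87500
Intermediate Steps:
X(c) = 1/(-4 + c)
U(F, W) = (F + 1/(-4 + F))/(2*W) (U(F, W) = (F + 1/(-4 + F))/(W + W) = (F + 1/(-4 + F))/((2*W)) = (F + 1/(-4 + F))*(1/(2*W)) = (F + 1/(-4 + F))/(2*W))
T = 14 (T = -2*(-2 - 5) = -2*(-7) = -½*(-28) = 14)
T*U(0, C(-5*3*6, 2)) = 14*((½)*(1 + 0*(-4 + 0))/(2*(-4 + 0))) = 14*((½)*(½)*(1 + 0*(-4))/(-4)) = 14*((½)*(½)*(-¼)*(1 + 0)) = 14*((½)*(½)*(-¼)*1) = 14*(-1/16) = -7/8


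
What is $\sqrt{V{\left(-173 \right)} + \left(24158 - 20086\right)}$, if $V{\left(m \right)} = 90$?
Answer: $\sqrt{4162} \approx 64.514$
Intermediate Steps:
$\sqrt{V{\left(-173 \right)} + \left(24158 - 20086\right)} = \sqrt{90 + \left(24158 - 20086\right)} = \sqrt{90 + 4072} = \sqrt{4162}$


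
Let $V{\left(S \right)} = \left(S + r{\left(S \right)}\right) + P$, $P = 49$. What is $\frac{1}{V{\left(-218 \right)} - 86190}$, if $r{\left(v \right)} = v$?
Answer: $- \frac{1}{86577} \approx -1.155 \cdot 10^{-5}$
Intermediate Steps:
$V{\left(S \right)} = 49 + 2 S$ ($V{\left(S \right)} = \left(S + S\right) + 49 = 2 S + 49 = 49 + 2 S$)
$\frac{1}{V{\left(-218 \right)} - 86190} = \frac{1}{\left(49 + 2 \left(-218\right)\right) - 86190} = \frac{1}{\left(49 - 436\right) - 86190} = \frac{1}{-387 - 86190} = \frac{1}{-86577} = - \frac{1}{86577}$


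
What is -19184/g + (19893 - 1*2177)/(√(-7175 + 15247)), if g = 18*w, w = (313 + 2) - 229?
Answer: -4796/387 + 4429*√2018/1009 ≈ 184.79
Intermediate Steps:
w = 86 (w = 315 - 229 = 86)
g = 1548 (g = 18*86 = 1548)
-19184/g + (19893 - 1*2177)/(√(-7175 + 15247)) = -19184/1548 + (19893 - 1*2177)/(√(-7175 + 15247)) = -19184*1/1548 + (19893 - 2177)/(√8072) = -4796/387 + 17716/((2*√2018)) = -4796/387 + 17716*(√2018/4036) = -4796/387 + 4429*√2018/1009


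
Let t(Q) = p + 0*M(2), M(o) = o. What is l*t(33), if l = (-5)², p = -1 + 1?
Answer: 0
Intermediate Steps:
p = 0
l = 25
t(Q) = 0 (t(Q) = 0 + 0*2 = 0 + 0 = 0)
l*t(33) = 25*0 = 0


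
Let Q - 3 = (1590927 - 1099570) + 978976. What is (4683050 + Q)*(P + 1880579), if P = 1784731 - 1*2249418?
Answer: 8712530010312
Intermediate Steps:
P = -464687 (P = 1784731 - 2249418 = -464687)
Q = 1470336 (Q = 3 + ((1590927 - 1099570) + 978976) = 3 + (491357 + 978976) = 3 + 1470333 = 1470336)
(4683050 + Q)*(P + 1880579) = (4683050 + 1470336)*(-464687 + 1880579) = 6153386*1415892 = 8712530010312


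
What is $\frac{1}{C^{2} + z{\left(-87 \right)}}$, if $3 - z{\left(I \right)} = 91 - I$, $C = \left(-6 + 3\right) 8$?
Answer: $\frac{1}{401} \approx 0.0024938$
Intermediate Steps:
$C = -24$ ($C = \left(-3\right) 8 = -24$)
$z{\left(I \right)} = -88 + I$ ($z{\left(I \right)} = 3 - \left(91 - I\right) = 3 + \left(-91 + I\right) = -88 + I$)
$\frac{1}{C^{2} + z{\left(-87 \right)}} = \frac{1}{\left(-24\right)^{2} - 175} = \frac{1}{576 - 175} = \frac{1}{401}$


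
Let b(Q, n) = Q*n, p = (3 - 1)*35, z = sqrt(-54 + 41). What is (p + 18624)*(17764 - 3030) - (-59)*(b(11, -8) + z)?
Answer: 275432204 + 59*I*sqrt(13) ≈ 2.7543e+8 + 212.73*I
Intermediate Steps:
z = I*sqrt(13) (z = sqrt(-13) = I*sqrt(13) ≈ 3.6056*I)
p = 70 (p = 2*35 = 70)
(p + 18624)*(17764 - 3030) - (-59)*(b(11, -8) + z) = (70 + 18624)*(17764 - 3030) - (-59)*(11*(-8) + I*sqrt(13)) = 18694*14734 - (-59)*(-88 + I*sqrt(13)) = 275437396 - (5192 - 59*I*sqrt(13)) = 275437396 + (-5192 + 59*I*sqrt(13)) = 275432204 + 59*I*sqrt(13)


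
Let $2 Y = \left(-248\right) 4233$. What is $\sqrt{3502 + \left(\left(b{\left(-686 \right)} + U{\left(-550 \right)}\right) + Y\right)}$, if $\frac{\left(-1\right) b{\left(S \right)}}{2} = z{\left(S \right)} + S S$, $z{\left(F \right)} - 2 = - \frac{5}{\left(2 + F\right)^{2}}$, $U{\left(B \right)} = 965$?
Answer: $\frac{i \sqrt{683828154566}}{684} \approx 1209.0 i$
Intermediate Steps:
$Y = -524892$ ($Y = \frac{\left(-248\right) 4233}{2} = \frac{1}{2} \left(-1049784\right) = -524892$)
$z{\left(F \right)} = 2 - \frac{5}{\left(2 + F\right)^{2}}$
$b{\left(S \right)} = -4 - 2 S^{2} + \frac{10}{\left(2 + S\right)^{2}}$ ($b{\left(S \right)} = - 2 \left(\left(2 - \frac{5}{\left(2 + S\right)^{2}}\right) + S S\right) = - 2 \left(\left(2 - \frac{5}{\left(2 + S\right)^{2}}\right) + S^{2}\right) = - 2 \left(2 + S^{2} - \frac{5}{\left(2 + S\right)^{2}}\right) = -4 - 2 S^{2} + \frac{10}{\left(2 + S\right)^{2}}$)
$\sqrt{3502 + \left(\left(b{\left(-686 \right)} + U{\left(-550 \right)}\right) + Y\right)} = \sqrt{3502 + \left(\left(\left(-4 - 2 \left(-686\right)^{2} + \frac{10}{\left(2 - 686\right)^{2}}\right) + 965\right) - 524892\right)} = \sqrt{3502 + \left(\left(\left(-4 - 941192 + \frac{10}{467856}\right) + 965\right) - 524892\right)} = \sqrt{3502 + \left(\left(\left(-4 - 941192 + 10 \cdot \frac{1}{467856}\right) + 965\right) - 524892\right)} = \sqrt{3502 + \left(\left(\left(-4 - 941192 + \frac{5}{233928}\right) + 965\right) - 524892\right)} = \sqrt{3502 + \left(\left(- \frac{220172097883}{233928} + 965\right) - 524892\right)} = \sqrt{3502 - \frac{342733293139}{233928}} = \sqrt{- \frac{341914077283}{233928}} = \frac{i \sqrt{683828154566}}{684}$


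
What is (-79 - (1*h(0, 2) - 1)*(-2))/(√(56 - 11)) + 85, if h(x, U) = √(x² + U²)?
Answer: 85 - 77*√5/15 ≈ 73.521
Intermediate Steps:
h(x, U) = √(U² + x²)
(-79 - (1*h(0, 2) - 1)*(-2))/(√(56 - 11)) + 85 = (-79 - (1*√(2² + 0²) - 1)*(-2))/(√(56 - 11)) + 85 = (-79 - (1*√(4 + 0) - 1)*(-2))/(√45) + 85 = (-79 - (1*√4 - 1)*(-2))/((3*√5)) + 85 = (-79 - (1*2 - 1)*(-2))*(√5/15) + 85 = (-79 - (2 - 1)*(-2))*(√5/15) + 85 = (-79 - (-2))*(√5/15) + 85 = (-79 - 1*(-2))*(√5/15) + 85 = (-79 + 2)*(√5/15) + 85 = -77*√5/15 + 85 = 85 - 77*√5/15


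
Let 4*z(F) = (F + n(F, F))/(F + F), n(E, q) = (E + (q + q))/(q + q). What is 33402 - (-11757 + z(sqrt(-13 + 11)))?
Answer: 361271/8 + 3*I*sqrt(2)/32 ≈ 45159.0 + 0.13258*I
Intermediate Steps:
n(E, q) = (E + 2*q)/(2*q) (n(E, q) = (E + 2*q)/((2*q)) = (E + 2*q)*(1/(2*q)) = (E + 2*q)/(2*q))
z(F) = (3/2 + F)/(8*F) (z(F) = ((F + (F + F/2)/F)/(F + F))/4 = ((F + (3*F/2)/F)/((2*F)))/4 = ((F + 3/2)*(1/(2*F)))/4 = ((3/2 + F)*(1/(2*F)))/4 = ((3/2 + F)/(2*F))/4 = (3/2 + F)/(8*F))
33402 - (-11757 + z(sqrt(-13 + 11))) = 33402 - (-11757 + (3 + 2*sqrt(-13 + 11))/(16*(sqrt(-13 + 11)))) = 33402 - (-11757 + (3 + 2*sqrt(-2))/(16*(sqrt(-2)))) = 33402 - (-11757 + (3 + 2*(I*sqrt(2)))/(16*((I*sqrt(2))))) = 33402 - (-11757 + (-I*sqrt(2)/2)*(3 + 2*I*sqrt(2))/16) = 33402 - (-11757 - I*sqrt(2)*(3 + 2*I*sqrt(2))/32) = 33402 + (11757 + I*sqrt(2)*(3 + 2*I*sqrt(2))/32) = 45159 + I*sqrt(2)*(3 + 2*I*sqrt(2))/32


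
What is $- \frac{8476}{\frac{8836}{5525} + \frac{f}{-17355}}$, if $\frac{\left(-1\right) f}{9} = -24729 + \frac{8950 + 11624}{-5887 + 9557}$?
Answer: $\frac{5883096245}{7788956} \approx 755.31$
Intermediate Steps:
$f = \frac{408306852}{1835}$ ($f = - 9 \left(-24729 + \frac{8950 + 11624}{-5887 + 9557}\right) = - 9 \left(-24729 + \frac{20574}{3670}\right) = - 9 \left(-24729 + 20574 \cdot \frac{1}{3670}\right) = - 9 \left(-24729 + \frac{10287}{1835}\right) = \left(-9\right) \left(- \frac{45367428}{1835}\right) = \frac{408306852}{1835} \approx 2.2251 \cdot 10^{5}$)
$- \frac{8476}{\frac{8836}{5525} + \frac{f}{-17355}} = - \frac{8476}{\frac{8836}{5525} + \frac{408306852}{1835 \left(-17355\right)}} = - \frac{8476}{8836 \cdot \frac{1}{5525} + \frac{408306852}{1835} \left(- \frac{1}{17355}\right)} = - \frac{8476}{\frac{8836}{5525} - \frac{136102284}{10615475}} = - \frac{8476}{- \frac{31155824}{2776355}} = \left(-8476\right) \left(- \frac{2776355}{31155824}\right) = \frac{5883096245}{7788956}$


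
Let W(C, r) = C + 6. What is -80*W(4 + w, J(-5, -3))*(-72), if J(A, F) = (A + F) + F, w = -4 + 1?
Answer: 40320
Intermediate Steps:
w = -3
J(A, F) = A + 2*F
W(C, r) = 6 + C
-80*W(4 + w, J(-5, -3))*(-72) = -80*(6 + (4 - 3))*(-72) = -80*(6 + 1)*(-72) = -80*7*(-72) = -560*(-72) = 40320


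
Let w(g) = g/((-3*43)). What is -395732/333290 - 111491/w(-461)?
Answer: -2396836098881/76823345 ≈ -31199.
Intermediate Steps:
w(g) = -g/129 (w(g) = g/(-129) = g*(-1/129) = -g/129)
-395732/333290 - 111491/w(-461) = -395732/333290 - 111491/((-1/129*(-461))) = -395732*1/333290 - 111491/461/129 = -197866/166645 - 111491*129/461 = -197866/166645 - 14382339/461 = -2396836098881/76823345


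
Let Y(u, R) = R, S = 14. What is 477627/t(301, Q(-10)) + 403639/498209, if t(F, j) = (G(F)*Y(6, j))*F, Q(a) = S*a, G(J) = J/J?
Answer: -220948722583/20994527260 ≈ -10.524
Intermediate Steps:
G(J) = 1
Q(a) = 14*a
t(F, j) = F*j (t(F, j) = (1*j)*F = j*F = F*j)
477627/t(301, Q(-10)) + 403639/498209 = 477627/((301*(14*(-10)))) + 403639/498209 = 477627/((301*(-140))) + 403639*(1/498209) = 477627/(-42140) + 403639/498209 = 477627*(-1/42140) + 403639/498209 = -477627/42140 + 403639/498209 = -220948722583/20994527260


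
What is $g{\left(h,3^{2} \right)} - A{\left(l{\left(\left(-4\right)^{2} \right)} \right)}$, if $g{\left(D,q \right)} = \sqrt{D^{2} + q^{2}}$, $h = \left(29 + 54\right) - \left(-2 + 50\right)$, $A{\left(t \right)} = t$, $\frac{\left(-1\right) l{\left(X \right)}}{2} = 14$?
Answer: $28 + \sqrt{1306} \approx 64.139$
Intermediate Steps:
$l{\left(X \right)} = -28$ ($l{\left(X \right)} = \left(-2\right) 14 = -28$)
$h = 35$ ($h = 83 - 48 = 35$)
$g{\left(h,3^{2} \right)} - A{\left(l{\left(\left(-4\right)^{2} \right)} \right)} = \sqrt{35^{2} + \left(3^{2}\right)^{2}} - -28 = \sqrt{1225 + 9^{2}} + 28 = \sqrt{1225 + 81} + 28 = \sqrt{1306} + 28 = 28 + \sqrt{1306}$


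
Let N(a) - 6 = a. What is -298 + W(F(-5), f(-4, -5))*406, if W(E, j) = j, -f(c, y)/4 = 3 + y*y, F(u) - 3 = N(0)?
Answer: -45770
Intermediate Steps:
N(a) = 6 + a
F(u) = 9 (F(u) = 3 + (6 + 0) = 3 + 6 = 9)
f(c, y) = -12 - 4*y² (f(c, y) = -4*(3 + y*y) = -4*(3 + y²) = -12 - 4*y²)
-298 + W(F(-5), f(-4, -5))*406 = -298 + (-12 - 4*(-5)²)*406 = -298 + (-12 - 4*25)*406 = -298 + (-12 - 100)*406 = -298 - 112*406 = -298 - 45472 = -45770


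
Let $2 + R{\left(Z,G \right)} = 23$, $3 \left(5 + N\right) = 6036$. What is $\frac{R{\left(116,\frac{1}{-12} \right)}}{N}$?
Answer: $\frac{7}{669} \approx 0.010463$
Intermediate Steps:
$N = 2007$ ($N = -5 + \frac{1}{3} \cdot 6036 = -5 + 2012 = 2007$)
$R{\left(Z,G \right)} = 21$ ($R{\left(Z,G \right)} = -2 + 23 = 21$)
$\frac{R{\left(116,\frac{1}{-12} \right)}}{N} = \frac{21}{2007} = 21 \cdot \frac{1}{2007} = \frac{7}{669}$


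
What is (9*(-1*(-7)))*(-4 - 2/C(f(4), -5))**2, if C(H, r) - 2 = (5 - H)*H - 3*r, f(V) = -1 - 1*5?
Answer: 338724/343 ≈ 987.53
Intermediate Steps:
f(V) = -6 (f(V) = -1 - 5 = -6)
C(H, r) = 2 - 3*r + H*(5 - H) (C(H, r) = 2 + ((5 - H)*H - 3*r) = 2 + (H*(5 - H) - 3*r) = 2 + (-3*r + H*(5 - H)) = 2 - 3*r + H*(5 - H))
(9*(-1*(-7)))*(-4 - 2/C(f(4), -5))**2 = (9*(-1*(-7)))*(-4 - 2/(2 - 1*(-6)**2 - 3*(-5) + 5*(-6)))**2 = (9*7)*(-4 - 2/(2 - 1*36 + 15 - 30))**2 = 63*(-4 - 2/(2 - 36 + 15 - 30))**2 = 63*(-4 - 2/(-49))**2 = 63*(-4 - 2*(-1/49))**2 = 63*(-4 + 2/49)**2 = 63*(-194/49)**2 = 63*(37636/2401) = 338724/343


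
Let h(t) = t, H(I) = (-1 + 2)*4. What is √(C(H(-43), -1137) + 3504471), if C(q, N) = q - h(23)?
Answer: 2*√876113 ≈ 1872.0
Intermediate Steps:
H(I) = 4 (H(I) = 1*4 = 4)
C(q, N) = -23 + q (C(q, N) = q - 1*23 = q - 23 = -23 + q)
√(C(H(-43), -1137) + 3504471) = √((-23 + 4) + 3504471) = √(-19 + 3504471) = √3504452 = 2*√876113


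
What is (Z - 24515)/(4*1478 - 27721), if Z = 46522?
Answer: -22007/21809 ≈ -1.0091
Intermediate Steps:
(Z - 24515)/(4*1478 - 27721) = (46522 - 24515)/(4*1478 - 27721) = 22007/(5912 - 27721) = 22007/(-21809) = 22007*(-1/21809) = -22007/21809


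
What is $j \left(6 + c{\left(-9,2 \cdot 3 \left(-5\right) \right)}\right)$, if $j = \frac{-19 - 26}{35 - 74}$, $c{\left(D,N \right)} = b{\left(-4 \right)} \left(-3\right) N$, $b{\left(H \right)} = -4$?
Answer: $- \frac{5310}{13} \approx -408.46$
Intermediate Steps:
$c{\left(D,N \right)} = 12 N$ ($c{\left(D,N \right)} = \left(-4\right) \left(-3\right) N = 12 N$)
$j = \frac{15}{13}$ ($j = \frac{-19 - 26}{-39} = \left(-19 - 26\right) \left(- \frac{1}{39}\right) = \left(-45\right) \left(- \frac{1}{39}\right) = \frac{15}{13} \approx 1.1538$)
$j \left(6 + c{\left(-9,2 \cdot 3 \left(-5\right) \right)}\right) = \frac{15 \left(6 + 12 \cdot 2 \cdot 3 \left(-5\right)\right)}{13} = \frac{15 \left(6 + 12 \cdot 6 \left(-5\right)\right)}{13} = \frac{15 \left(6 + 12 \left(-30\right)\right)}{13} = \frac{15 \left(6 - 360\right)}{13} = \frac{15}{13} \left(-354\right) = - \frac{5310}{13}$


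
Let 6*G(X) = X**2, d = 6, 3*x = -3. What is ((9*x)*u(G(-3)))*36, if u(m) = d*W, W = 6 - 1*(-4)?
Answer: -19440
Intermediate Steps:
x = -1 (x = (1/3)*(-3) = -1)
G(X) = X**2/6
W = 10 (W = 6 + 4 = 10)
u(m) = 60 (u(m) = 6*10 = 60)
((9*x)*u(G(-3)))*36 = ((9*(-1))*60)*36 = -9*60*36 = -540*36 = -19440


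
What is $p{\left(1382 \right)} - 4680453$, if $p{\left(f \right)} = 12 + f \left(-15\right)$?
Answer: $-4701171$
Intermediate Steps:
$p{\left(f \right)} = 12 - 15 f$
$p{\left(1382 \right)} - 4680453 = \left(12 - 20730\right) - 4680453 = -20718 - 4680453 = -4701171$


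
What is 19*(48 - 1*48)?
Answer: 0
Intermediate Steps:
19*(48 - 1*48) = 19*(48 - 48) = 19*0 = 0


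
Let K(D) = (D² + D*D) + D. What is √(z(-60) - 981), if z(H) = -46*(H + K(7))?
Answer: 3*I*√339 ≈ 55.236*I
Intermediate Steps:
K(D) = D + 2*D² (K(D) = (D² + D²) + D = 2*D² + D = D + 2*D²)
z(H) = -4830 - 46*H (z(H) = -46*(H + 7*(1 + 2*7)) = -46*(H + 7*(1 + 14)) = -46*(H + 7*15) = -46*(H + 105) = -46*(105 + H) = -4830 - 46*H)
√(z(-60) - 981) = √((-4830 - 46*(-60)) - 981) = √((-4830 + 2760) - 981) = √(-2070 - 981) = √(-3051) = 3*I*√339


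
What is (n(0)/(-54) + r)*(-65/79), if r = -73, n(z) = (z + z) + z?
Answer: 4745/79 ≈ 60.063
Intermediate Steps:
n(z) = 3*z (n(z) = 2*z + z = 3*z)
(n(0)/(-54) + r)*(-65/79) = ((3*0)/(-54) - 73)*(-65/79) = (0*(-1/54) - 73)*(-65*1/79) = (0 - 73)*(-65/79) = -73*(-65/79) = 4745/79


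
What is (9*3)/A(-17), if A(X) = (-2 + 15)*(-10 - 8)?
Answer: -3/26 ≈ -0.11538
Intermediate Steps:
A(X) = -234 (A(X) = 13*(-18) = -234)
(9*3)/A(-17) = (9*3)/(-234) = 27*(-1/234) = -3/26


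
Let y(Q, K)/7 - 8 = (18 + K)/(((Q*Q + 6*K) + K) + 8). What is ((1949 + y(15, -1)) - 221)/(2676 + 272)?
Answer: 403303/666248 ≈ 0.60533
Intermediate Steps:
y(Q, K) = 56 + 7*(18 + K)/(8 + Q² + 7*K) (y(Q, K) = 56 + 7*((18 + K)/(((Q*Q + 6*K) + K) + 8)) = 56 + 7*((18 + K)/(((Q² + 6*K) + K) + 8)) = 56 + 7*((18 + K)/((Q² + 7*K) + 8)) = 56 + 7*((18 + K)/(8 + Q² + 7*K)) = 56 + 7*(18 + K)/(8 + Q² + 7*K))
((1949 + y(15, -1)) - 221)/(2676 + 272) = ((1949 + 7*(82 + 8*15² + 57*(-1))/(8 + 15² + 7*(-1))) - 221)/(2676 + 272) = ((1949 + 7*(82 + 8*225 - 57)/(8 + 225 - 7)) - 221)/2948 = ((1949 + 7*(82 + 1800 - 57)/226) - 221)*(1/2948) = ((1949 + 7*(1/226)*1825) - 221)*(1/2948) = ((1949 + 12775/226) - 221)*(1/2948) = (453249/226 - 221)*(1/2948) = (403303/226)*(1/2948) = 403303/666248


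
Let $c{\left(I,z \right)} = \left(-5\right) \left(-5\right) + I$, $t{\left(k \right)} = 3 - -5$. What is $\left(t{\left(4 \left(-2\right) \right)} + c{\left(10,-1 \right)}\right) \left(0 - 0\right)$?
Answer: $0$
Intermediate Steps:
$t{\left(k \right)} = 8$ ($t{\left(k \right)} = 3 + 5 = 8$)
$c{\left(I,z \right)} = 25 + I$
$\left(t{\left(4 \left(-2\right) \right)} + c{\left(10,-1 \right)}\right) \left(0 - 0\right) = \left(8 + \left(25 + 10\right)\right) \left(0 - 0\right) = \left(8 + 35\right) \left(0 + 0\right) = 43 \cdot 0 = 0$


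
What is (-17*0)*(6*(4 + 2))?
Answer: 0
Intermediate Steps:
(-17*0)*(6*(4 + 2)) = 0*(6*6) = 0*36 = 0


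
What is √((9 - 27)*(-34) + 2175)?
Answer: √2787 ≈ 52.792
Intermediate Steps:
√((9 - 27)*(-34) + 2175) = √(-18*(-34) + 2175) = √(612 + 2175) = √2787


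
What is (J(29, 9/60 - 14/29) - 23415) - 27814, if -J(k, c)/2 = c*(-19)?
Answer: -14860077/290 ≈ -51242.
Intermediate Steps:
J(k, c) = 38*c (J(k, c) = -2*c*(-19) = -(-38)*c = 38*c)
(J(29, 9/60 - 14/29) - 23415) - 27814 = (38*(9/60 - 14/29) - 23415) - 27814 = (38*(9*(1/60) - 14*1/29) - 23415) - 27814 = (38*(3/20 - 14/29) - 23415) - 27814 = (38*(-193/580) - 23415) - 27814 = (-3667/290 - 23415) - 27814 = -6794017/290 - 27814 = -14860077/290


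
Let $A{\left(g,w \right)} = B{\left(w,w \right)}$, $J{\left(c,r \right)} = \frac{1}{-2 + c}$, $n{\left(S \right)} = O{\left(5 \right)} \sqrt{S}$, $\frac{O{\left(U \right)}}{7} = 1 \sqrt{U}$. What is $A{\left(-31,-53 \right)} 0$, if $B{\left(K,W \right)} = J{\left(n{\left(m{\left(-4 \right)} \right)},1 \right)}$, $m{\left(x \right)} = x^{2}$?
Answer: $0$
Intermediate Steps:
$O{\left(U \right)} = 7 \sqrt{U}$ ($O{\left(U \right)} = 7 \cdot 1 \sqrt{U} = 7 \sqrt{U}$)
$n{\left(S \right)} = 7 \sqrt{5} \sqrt{S}$
$B{\left(K,W \right)} = \frac{1}{-2 + 28 \sqrt{5}}$ ($B{\left(K,W \right)} = \frac{1}{-2 + 7 \sqrt{5} \sqrt{\left(-4\right)^{2}}} = \frac{1}{-2 + 7 \sqrt{5} \sqrt{16}} = \frac{1}{-2 + 7 \sqrt{5} \cdot 4} = \frac{1}{-2 + 28 \sqrt{5}}$)
$A{\left(g,w \right)} = \frac{1}{1958} + \frac{7 \sqrt{5}}{979}$
$A{\left(-31,-53 \right)} 0 = \left(\frac{1}{1958} + \frac{7 \sqrt{5}}{979}\right) 0 = 0$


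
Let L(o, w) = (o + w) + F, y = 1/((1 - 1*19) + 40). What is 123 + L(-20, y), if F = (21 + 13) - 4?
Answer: 2927/22 ≈ 133.05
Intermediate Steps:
F = 30 (F = 34 - 4 = 30)
y = 1/22 (y = 1/((1 - 19) + 40) = 1/(-18 + 40) = 1/22 ≈ 0.045455)
L(o, w) = 30 + o + w (L(o, w) = (o + w) + 30 = 30 + o + w)
123 + L(-20, y) = 123 + (30 - 20 + 1/22) = 123 + 221/22 = 2927/22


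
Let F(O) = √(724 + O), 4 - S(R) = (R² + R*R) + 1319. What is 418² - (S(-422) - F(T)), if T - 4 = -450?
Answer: 532207 + √278 ≈ 5.3222e+5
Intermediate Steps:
S(R) = -1315 - 2*R² (S(R) = 4 - ((R² + R*R) + 1319) = 4 - ((R² + R²) + 1319) = 4 - (2*R² + 1319) = 4 - (1319 + 2*R²) = 4 + (-1319 - 2*R²) = -1315 - 2*R²)
T = -446 (T = 4 - 450 = -446)
418² - (S(-422) - F(T)) = 418² - ((-1315 - 2*(-422)²) - √(724 - 446)) = 174724 - ((-1315 - 2*178084) - √278) = 174724 - ((-1315 - 356168) - √278) = 174724 - (-357483 - √278) = 174724 + (357483 + √278) = 532207 + √278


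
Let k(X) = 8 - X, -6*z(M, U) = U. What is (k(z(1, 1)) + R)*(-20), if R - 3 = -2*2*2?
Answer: -190/3 ≈ -63.333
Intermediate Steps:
z(M, U) = -U/6
R = -5 (R = 3 - 2*2*2 = 3 - 4*2 = 3 - 8 = -5)
(k(z(1, 1)) + R)*(-20) = ((8 - (-1)/6) - 5)*(-20) = ((8 - 1*(-⅙)) - 5)*(-20) = ((8 + ⅙) - 5)*(-20) = (49/6 - 5)*(-20) = (19/6)*(-20) = -190/3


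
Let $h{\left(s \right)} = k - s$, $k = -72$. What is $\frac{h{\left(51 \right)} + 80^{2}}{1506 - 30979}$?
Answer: $- \frac{6277}{29473} \approx -0.21297$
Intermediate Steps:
$h{\left(s \right)} = -72 - s$
$\frac{h{\left(51 \right)} + 80^{2}}{1506 - 30979} = \frac{\left(-72 - 51\right) + 80^{2}}{1506 - 30979} = \frac{\left(-72 - 51\right) + 6400}{-29473} = \left(-123 + 6400\right) \left(- \frac{1}{29473}\right) = 6277 \left(- \frac{1}{29473}\right) = - \frac{6277}{29473}$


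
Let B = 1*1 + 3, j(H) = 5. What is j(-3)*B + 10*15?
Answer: 170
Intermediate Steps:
B = 4 (B = 1 + 3 = 4)
j(-3)*B + 10*15 = 5*4 + 10*15 = 20 + 150 = 170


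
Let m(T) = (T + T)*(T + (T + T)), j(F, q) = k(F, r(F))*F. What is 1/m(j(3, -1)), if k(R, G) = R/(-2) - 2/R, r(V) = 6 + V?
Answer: 2/507 ≈ 0.0039448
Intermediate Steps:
k(R, G) = -2/R - R/2 (k(R, G) = R*(-1/2) - 2/R = -R/2 - 2/R = -2/R - R/2)
j(F, q) = F*(-2/F - F/2) (j(F, q) = (-2/F - F/2)*F = F*(-2/F - F/2))
m(T) = 6*T**2 (m(T) = (2*T)*(T + 2*T) = (2*T)*(3*T) = 6*T**2)
1/m(j(3, -1)) = 1/(6*(-2 - 1/2*3**2)**2) = 1/(6*(-2 - 1/2*9)**2) = 1/(6*(-2 - 9/2)**2) = 1/(6*(-13/2)**2) = 1/(6*(169/4)) = 1/(507/2) = 2/507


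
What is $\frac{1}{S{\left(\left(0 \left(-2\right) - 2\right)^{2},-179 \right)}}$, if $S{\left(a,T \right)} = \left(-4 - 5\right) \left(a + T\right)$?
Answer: $\frac{1}{1575} \approx 0.00063492$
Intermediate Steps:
$S{\left(a,T \right)} = - 9 T - 9 a$ ($S{\left(a,T \right)} = - 9 \left(T + a\right) = - 9 T - 9 a$)
$\frac{1}{S{\left(\left(0 \left(-2\right) - 2\right)^{2},-179 \right)}} = \frac{1}{\left(-9\right) \left(-179\right) - 9 \left(0 \left(-2\right) - 2\right)^{2}} = \frac{1}{1611 - 9 \left(0 - 2\right)^{2}} = \frac{1}{1611 - 9 \left(-2\right)^{2}} = \frac{1}{1611 - 36} = \frac{1}{1575}$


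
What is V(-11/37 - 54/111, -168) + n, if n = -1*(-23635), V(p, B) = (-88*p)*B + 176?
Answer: 452271/37 ≈ 12224.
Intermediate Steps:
V(p, B) = 176 - 88*B*p (V(p, B) = -88*B*p + 176 = 176 - 88*B*p)
n = 23635
V(-11/37 - 54/111, -168) + n = (176 - 88*(-168)*(-11/37 - 54/111)) + 23635 = (176 - 88*(-168)*(-11*1/37 - 54*1/111)) + 23635 = (176 - 88*(-168)*(-11/37 - 18/37)) + 23635 = (176 - 88*(-168)*(-29/37)) + 23635 = (176 - 428736/37) + 23635 = -422224/37 + 23635 = 452271/37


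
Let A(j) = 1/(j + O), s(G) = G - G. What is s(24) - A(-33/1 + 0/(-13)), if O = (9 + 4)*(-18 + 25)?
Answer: -1/58 ≈ -0.017241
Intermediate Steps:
s(G) = 0
O = 91 (O = 13*7 = 91)
A(j) = 1/(91 + j) (A(j) = 1/(j + 91) = 1/(91 + j))
s(24) - A(-33/1 + 0/(-13)) = 0 - 1/(91 + (-33/1 + 0/(-13))) = 0 - 1/(91 + (-33*1 + 0*(-1/13))) = 0 - 1/(91 + (-33 + 0)) = 0 - 1/(91 - 33) = 0 - 1/58 = -1/58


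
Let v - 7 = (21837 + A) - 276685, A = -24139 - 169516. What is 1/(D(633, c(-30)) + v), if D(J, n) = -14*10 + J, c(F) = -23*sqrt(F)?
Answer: -1/448003 ≈ -2.2321e-6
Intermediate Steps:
D(J, n) = -140 + J
A = -193655
v = -448496 (v = 7 + ((21837 - 193655) - 276685) = 7 + (-171818 - 276685) = 7 - 448503 = -448496)
1/(D(633, c(-30)) + v) = 1/((-140 + 633) - 448496) = 1/(493 - 448496) = 1/(-448003) = -1/448003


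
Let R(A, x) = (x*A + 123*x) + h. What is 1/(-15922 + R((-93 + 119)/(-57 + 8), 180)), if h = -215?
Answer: 49/289467 ≈ 0.00016928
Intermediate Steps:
R(A, x) = -215 + 123*x + A*x (R(A, x) = (x*A + 123*x) - 215 = (A*x + 123*x) - 215 = (123*x + A*x) - 215 = -215 + 123*x + A*x)
1/(-15922 + R((-93 + 119)/(-57 + 8), 180)) = 1/(-15922 + (-215 + 123*180 + ((-93 + 119)/(-57 + 8))*180)) = 1/(-15922 + (-215 + 22140 + (26/(-49))*180)) = 1/(-15922 + (-215 + 22140 + (26*(-1/49))*180)) = 1/(-15922 + (-215 + 22140 - 26/49*180)) = 1/(-15922 + (-215 + 22140 - 4680/49)) = 1/(-15922 + 1069645/49) = 1/(289467/49) = 49/289467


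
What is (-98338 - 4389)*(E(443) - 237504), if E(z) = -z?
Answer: 24443581469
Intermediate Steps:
(-98338 - 4389)*(E(443) - 237504) = (-98338 - 4389)*(-1*443 - 237504) = -102727*(-443 - 237504) = -102727*(-237947) = 24443581469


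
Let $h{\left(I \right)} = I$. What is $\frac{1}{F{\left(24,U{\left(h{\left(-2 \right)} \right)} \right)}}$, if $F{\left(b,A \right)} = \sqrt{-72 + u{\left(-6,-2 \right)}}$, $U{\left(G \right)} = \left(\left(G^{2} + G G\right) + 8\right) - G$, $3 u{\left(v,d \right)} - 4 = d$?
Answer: $- \frac{i \sqrt{642}}{214} \approx - 0.1184 i$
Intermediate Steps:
$u{\left(v,d \right)} = \frac{4}{3} + \frac{d}{3}$
$U{\left(G \right)} = 8 - G + 2 G^{2}$ ($U{\left(G \right)} = \left(\left(G^{2} + G^{2}\right) + 8\right) - G = \left(2 G^{2} + 8\right) - G = \left(8 + 2 G^{2}\right) - G = 8 - G + 2 G^{2}$)
$F{\left(b,A \right)} = \frac{i \sqrt{642}}{3}$ ($F{\left(b,A \right)} = \sqrt{-72 + \left(\frac{4}{3} + \frac{1}{3} \left(-2\right)\right)} = \sqrt{-72 + \left(\frac{4}{3} - \frac{2}{3}\right)} = \sqrt{-72 + \frac{2}{3}} = \sqrt{- \frac{214}{3}} = \frac{i \sqrt{642}}{3}$)
$\frac{1}{F{\left(24,U{\left(h{\left(-2 \right)} \right)} \right)}} = \frac{1}{\frac{1}{3} i \sqrt{642}} = - \frac{i \sqrt{642}}{214}$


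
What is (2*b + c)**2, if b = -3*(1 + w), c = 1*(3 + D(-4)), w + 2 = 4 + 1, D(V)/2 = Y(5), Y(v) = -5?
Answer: 961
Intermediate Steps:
D(V) = -10 (D(V) = 2*(-5) = -10)
w = 3 (w = -2 + (4 + 1) = -2 + 5 = 3)
c = -7 (c = 1*(3 - 10) = 1*(-7) = -7)
b = -12 (b = -3*(1 + 3) = -3*4 = -12)
(2*b + c)**2 = (2*(-12) - 7)**2 = (-24 - 7)**2 = (-31)**2 = 961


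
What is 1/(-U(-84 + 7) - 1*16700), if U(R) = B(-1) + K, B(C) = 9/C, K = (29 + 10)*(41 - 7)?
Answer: -1/18017 ≈ -5.5503e-5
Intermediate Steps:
K = 1326 (K = 39*34 = 1326)
U(R) = 1317 (U(R) = 9/(-1) + 1326 = 9*(-1) + 1326 = -9 + 1326 = 1317)
1/(-U(-84 + 7) - 1*16700) = 1/(-1*1317 - 1*16700) = 1/(-1317 - 16700) = 1/(-18017) = -1/18017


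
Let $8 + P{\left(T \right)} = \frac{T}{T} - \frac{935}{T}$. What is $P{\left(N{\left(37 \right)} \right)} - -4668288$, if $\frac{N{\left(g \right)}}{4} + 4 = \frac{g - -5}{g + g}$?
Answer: $\frac{2371521343}{508} \approx 4.6684 \cdot 10^{6}$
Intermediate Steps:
$N{\left(g \right)} = -16 + \frac{2 \left(5 + g\right)}{g}$ ($N{\left(g \right)} = -16 + 4 \frac{g - -5}{g + g} = -16 + 4 \frac{g + \left(-5 + 10\right)}{2 g} = -16 + 4 \frac{1}{2 g} \left(g + 5\right) = -16 + 4 \frac{1}{2 g} \left(5 + g\right) = -16 + 4 \frac{5 + g}{2 g} = -16 + \frac{2 \left(5 + g\right)}{g}$)
$P{\left(T \right)} = -7 - \frac{935}{T}$ ($P{\left(T \right)} = -8 - \left(\frac{935}{T} - \frac{T}{T}\right) = -8 + \left(1 - \frac{935}{T}\right) = -7 - \frac{935}{T}$)
$P{\left(N{\left(37 \right)} \right)} - -4668288 = \left(-7 - \frac{935}{-14 + \frac{10}{37}}\right) - -4668288 = \left(-7 - \frac{935}{-14 + 10 \cdot \frac{1}{37}}\right) + 4668288 = \left(-7 - \frac{935}{-14 + \frac{10}{37}}\right) + 4668288 = \left(-7 - \frac{935}{- \frac{508}{37}}\right) + 4668288 = \left(-7 - - \frac{34595}{508}\right) + 4668288 = \left(-7 + \frac{34595}{508}\right) + 4668288 = \frac{31039}{508} + 4668288 = \frac{2371521343}{508}$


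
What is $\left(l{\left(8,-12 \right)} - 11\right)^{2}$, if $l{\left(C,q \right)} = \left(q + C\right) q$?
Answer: $1369$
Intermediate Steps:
$l{\left(C,q \right)} = q \left(C + q\right)$ ($l{\left(C,q \right)} = \left(C + q\right) q = q \left(C + q\right)$)
$\left(l{\left(8,-12 \right)} - 11\right)^{2} = \left(- 12 \left(8 - 12\right) - 11\right)^{2} = \left(\left(-12\right) \left(-4\right) - 11\right)^{2} = \left(48 - 11\right)^{2} = 37^{2} = 1369$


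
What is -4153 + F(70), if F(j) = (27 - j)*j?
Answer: -7163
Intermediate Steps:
F(j) = j*(27 - j)
-4153 + F(70) = -4153 + 70*(27 - 1*70) = -4153 + 70*(27 - 70) = -4153 + 70*(-43) = -4153 - 3010 = -7163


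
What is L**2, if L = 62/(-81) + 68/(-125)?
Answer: 175774564/102515625 ≈ 1.7146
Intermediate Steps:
L = -13258/10125 (L = 62*(-1/81) + 68*(-1/125) = -62/81 - 68/125 = -13258/10125 ≈ -1.3094)
L**2 = (-13258/10125)**2 = 175774564/102515625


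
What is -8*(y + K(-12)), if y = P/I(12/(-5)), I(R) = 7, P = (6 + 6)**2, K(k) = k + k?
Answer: 192/7 ≈ 27.429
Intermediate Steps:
K(k) = 2*k
P = 144 (P = 12**2 = 144)
y = 144/7 ≈ 20.571
-8*(y + K(-12)) = -8*(144/7 + 2*(-12)) = -8*(144/7 - 24) = -8*(-24/7) = 192/7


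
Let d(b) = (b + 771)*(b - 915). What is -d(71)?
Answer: 710648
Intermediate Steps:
d(b) = (-915 + b)*(771 + b) (d(b) = (771 + b)*(-915 + b) = (-915 + b)*(771 + b))
-d(71) = -(-705465 + 71² - 144*71) = -(-705465 + 5041 - 10224) = -1*(-710648) = 710648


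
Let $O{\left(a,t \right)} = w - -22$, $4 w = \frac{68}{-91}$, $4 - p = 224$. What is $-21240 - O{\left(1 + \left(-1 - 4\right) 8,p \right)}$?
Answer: $- \frac{1934825}{91} \approx -21262.0$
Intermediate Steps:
$p = -220$ ($p = 4 - 224 = -220$)
$w = - \frac{17}{91}$ ($w = \frac{68 \frac{1}{-91}}{4} = \frac{68 \left(- \frac{1}{91}\right)}{4} = \frac{1}{4} \left(- \frac{68}{91}\right) = - \frac{17}{91} \approx -0.18681$)
$O{\left(a,t \right)} = \frac{1985}{91}$ ($O{\left(a,t \right)} = - \frac{17}{91} - -22 = - \frac{17}{91} + 22 = \frac{1985}{91}$)
$-21240 - O{\left(1 + \left(-1 - 4\right) 8,p \right)} = -21240 - \frac{1985}{91} = - \frac{1934825}{91}$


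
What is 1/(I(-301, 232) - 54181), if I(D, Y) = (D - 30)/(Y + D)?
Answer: -69/3738158 ≈ -1.8458e-5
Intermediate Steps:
I(D, Y) = (-30 + D)/(D + Y)
1/(I(-301, 232) - 54181) = 1/((-30 - 301)/(-301 + 232) - 54181) = 1/(-331/(-69) - 54181) = 1/(-1/69*(-331) - 54181) = 1/(331/69 - 54181) = 1/(-3738158/69) = -69/3738158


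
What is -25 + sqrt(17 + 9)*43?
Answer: -25 + 43*sqrt(26) ≈ 194.26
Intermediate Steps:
-25 + sqrt(17 + 9)*43 = -25 + sqrt(26)*43 = -25 + 43*sqrt(26)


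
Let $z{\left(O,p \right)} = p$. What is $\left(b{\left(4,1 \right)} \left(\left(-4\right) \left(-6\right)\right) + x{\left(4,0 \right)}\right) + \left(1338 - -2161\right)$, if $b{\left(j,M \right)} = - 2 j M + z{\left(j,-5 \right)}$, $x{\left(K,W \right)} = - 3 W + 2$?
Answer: $3189$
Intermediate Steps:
$x{\left(K,W \right)} = 2 - 3 W$
$b{\left(j,M \right)} = -5 - 2 M j$ ($b{\left(j,M \right)} = - 2 j M - 5 = - 2 M j - 5 = -5 - 2 M j$)
$\left(b{\left(4,1 \right)} \left(\left(-4\right) \left(-6\right)\right) + x{\left(4,0 \right)}\right) + \left(1338 - -2161\right) = \left(\left(-5 - 2 \cdot 4\right) \left(\left(-4\right) \left(-6\right)\right) + \left(2 - 0\right)\right) + \left(1338 - -2161\right) = \left(\left(-5 - 8\right) 24 + \left(2 + 0\right)\right) + \left(1338 + 2161\right) = \left(\left(-13\right) 24 + 2\right) + 3499 = \left(-312 + 2\right) + 3499 = -310 + 3499 = 3189$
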